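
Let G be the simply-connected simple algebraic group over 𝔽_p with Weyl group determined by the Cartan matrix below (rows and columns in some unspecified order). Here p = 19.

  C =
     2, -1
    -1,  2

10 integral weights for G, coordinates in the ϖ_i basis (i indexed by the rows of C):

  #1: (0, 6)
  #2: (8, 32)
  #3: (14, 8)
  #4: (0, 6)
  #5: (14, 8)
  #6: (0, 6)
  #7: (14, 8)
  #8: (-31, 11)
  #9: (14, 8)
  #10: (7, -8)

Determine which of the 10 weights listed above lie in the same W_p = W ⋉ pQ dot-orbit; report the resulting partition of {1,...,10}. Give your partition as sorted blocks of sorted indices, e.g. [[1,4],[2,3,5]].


A_2 Cartan matrix, 2 simple roots permuted; ρ=(1,1).

Ā_19 reps of the 10 weights (A_2, coords as presented):

  λ_1 → (1, 7)
  λ_2 → (10, 4)
  λ_3 → (10, 4)
  λ_4 → (1, 7)
  λ_5 → (10, 4)
  λ_6 → (1, 7)
  λ_7 → (10, 4)
  λ_8 → (1, 7)
  λ_9 → (10, 4)
  λ_10 → (1, 7)

Linkage partition of the 10 weights (2 classes, p=19):

[[1, 4, 6, 8, 10], [2, 3, 5, 7, 9]]


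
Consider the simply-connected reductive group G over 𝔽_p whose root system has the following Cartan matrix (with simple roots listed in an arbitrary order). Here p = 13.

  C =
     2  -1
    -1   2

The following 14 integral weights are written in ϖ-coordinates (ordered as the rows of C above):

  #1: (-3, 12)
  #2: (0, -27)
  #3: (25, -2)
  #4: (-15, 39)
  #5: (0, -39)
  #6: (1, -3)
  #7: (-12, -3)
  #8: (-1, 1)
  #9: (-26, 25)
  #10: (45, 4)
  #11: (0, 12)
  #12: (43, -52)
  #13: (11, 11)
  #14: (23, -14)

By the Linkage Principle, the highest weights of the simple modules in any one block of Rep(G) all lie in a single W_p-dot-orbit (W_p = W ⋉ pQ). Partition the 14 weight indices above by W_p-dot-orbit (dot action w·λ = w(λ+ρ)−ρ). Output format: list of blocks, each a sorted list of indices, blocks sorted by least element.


Dynkin diagram of C (from the 2 off-diagonal −1 entries): A_2.

Folding the 14 weights λ_j+ρ into Ā_13 (reps in the given 2-coord order):

  λ_1 → (2, 11) · λ_2 → (0, 12) · λ_3 → (0, 12) · λ_4 → (0, 12) · λ_5 → (1, 1) · λ_6 → (0, 2) · λ_7 → (2, 11) · λ_8 → (0, 2) · λ_9 → (0, 12) · λ_10 → (7, 5) · λ_11 → (0, 12) · λ_12 → (7, 5) · λ_13 → (1, 1) · λ_14 → (0, 2)

Partition of {1..14} into 5 W_13-dot-orbits:

[[1, 7], [2, 3, 4, 9, 11], [5, 13], [6, 8, 14], [10, 12]]


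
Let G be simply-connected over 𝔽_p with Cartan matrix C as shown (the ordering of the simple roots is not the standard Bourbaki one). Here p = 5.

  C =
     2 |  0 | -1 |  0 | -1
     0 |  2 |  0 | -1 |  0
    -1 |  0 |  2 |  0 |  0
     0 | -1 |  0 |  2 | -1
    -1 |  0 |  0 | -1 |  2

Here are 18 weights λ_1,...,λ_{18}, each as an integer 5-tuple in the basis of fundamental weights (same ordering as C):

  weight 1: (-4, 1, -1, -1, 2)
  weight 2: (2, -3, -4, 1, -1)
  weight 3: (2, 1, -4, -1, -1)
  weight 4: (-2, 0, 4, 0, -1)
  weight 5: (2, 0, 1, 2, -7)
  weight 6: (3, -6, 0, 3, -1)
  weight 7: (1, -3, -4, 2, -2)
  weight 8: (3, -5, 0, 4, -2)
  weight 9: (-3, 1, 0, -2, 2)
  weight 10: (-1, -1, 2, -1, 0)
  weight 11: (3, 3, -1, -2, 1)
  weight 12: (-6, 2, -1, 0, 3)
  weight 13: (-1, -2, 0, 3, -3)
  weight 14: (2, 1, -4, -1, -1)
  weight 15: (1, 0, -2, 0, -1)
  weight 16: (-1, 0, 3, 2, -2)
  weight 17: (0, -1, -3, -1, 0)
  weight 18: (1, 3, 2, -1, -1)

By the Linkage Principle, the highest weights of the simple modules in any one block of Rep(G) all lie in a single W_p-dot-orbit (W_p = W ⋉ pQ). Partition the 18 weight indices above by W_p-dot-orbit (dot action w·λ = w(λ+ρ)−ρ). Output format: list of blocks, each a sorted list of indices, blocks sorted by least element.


Type A_5, rank 5, |W|=720; reorder rows/cols to standard.

Each λ_j+ρ reduced to Ā_5; 5-tuples below use C's row order:

  1: (0, 2, 3, 0, 0);  2: (0, 2, 3, 0, 0);  3: (0, 2, 3, 0, 0);  4: (0, 0, 3, 0, 1);  5: (2, 1, 0, 1, 0);  6: (0, 0, 3, 0, 1);  7: (1, 1, 1, 1, 0);  8: (0, 0, 3, 0, 1);  9: (1, 1, 1, 1, 0);  10: (0, 0, 3, 0, 1);  11: (0, 0, 3, 0, 1);  12: (1, 0, 1, 0, 0);  13: (1, 1, 1, 1, 0);  14: (0, 2, 3, 0, 0);  15: (1, 1, 1, 1, 0);  16: (1, 1, 1, 1, 0);  17: (1, 0, 1, 0, 0);  18: (1, 0, 1, 0, 0)

5 distinct reps among the 18 weights ⇒ 5 W_5-linkage classes:

[[1, 2, 3, 14], [4, 6, 8, 10, 11], [5], [7, 9, 13, 15, 16], [12, 17, 18]]


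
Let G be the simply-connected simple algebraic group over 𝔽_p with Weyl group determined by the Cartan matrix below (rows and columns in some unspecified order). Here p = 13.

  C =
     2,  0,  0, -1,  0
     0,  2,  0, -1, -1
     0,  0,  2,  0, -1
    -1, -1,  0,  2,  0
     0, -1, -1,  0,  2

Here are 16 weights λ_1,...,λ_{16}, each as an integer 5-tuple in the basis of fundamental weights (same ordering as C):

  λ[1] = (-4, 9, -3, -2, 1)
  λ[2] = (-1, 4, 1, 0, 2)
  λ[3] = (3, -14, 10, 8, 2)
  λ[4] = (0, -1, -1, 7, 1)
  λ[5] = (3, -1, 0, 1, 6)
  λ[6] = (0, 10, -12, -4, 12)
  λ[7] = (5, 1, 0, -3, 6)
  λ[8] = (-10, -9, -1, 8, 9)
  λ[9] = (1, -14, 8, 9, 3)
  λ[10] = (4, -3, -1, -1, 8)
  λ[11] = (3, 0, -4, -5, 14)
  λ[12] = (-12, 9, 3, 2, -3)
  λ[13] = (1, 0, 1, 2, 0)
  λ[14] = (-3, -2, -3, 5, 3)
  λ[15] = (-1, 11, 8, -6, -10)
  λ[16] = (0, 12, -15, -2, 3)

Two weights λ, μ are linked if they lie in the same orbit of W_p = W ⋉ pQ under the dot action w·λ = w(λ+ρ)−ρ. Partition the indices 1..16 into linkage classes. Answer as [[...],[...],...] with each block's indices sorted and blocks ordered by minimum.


Type A_5, rank 5, |W|=720; reorder rows/cols to standard.

Alcove-folded reps (p=13, 16 weights, presented ϖ-order):

    λ_1 → (1, 6, 2, 3, 0)
    λ_2 → (0, 5, 2, 1, 3)
    λ_3 → (1, 1, 0, 2, 9)
    λ_4 → (1, 0, 0, 8, 2)
    λ_5 → (3, 0, 0, 2, 7)
    λ_6 → (1, 0, 0, 8, 2)
    λ_7 → (3, 0, 0, 2, 7)
    λ_8 → (1, 0, 0, 8, 2)
    λ_9 → (1, 1, 0, 2, 9)
    λ_10 → (3, 0, 0, 2, 7)
    λ_11 → (1, 1, 0, 2, 9)
    λ_12 → (1, 0, 0, 8, 2)
    λ_13 → (2, 1, 2, 3, 1)
    λ_14 → (2, 1, 2, 3, 1)
    λ_15 → (3, 0, 0, 2, 7)
    λ_16 → (1, 1, 0, 2, 9)

Linkage partition of the 16 weights (6 classes, p=13):

[[1], [2], [3, 9, 11, 16], [4, 6, 8, 12], [5, 7, 10, 15], [13, 14]]


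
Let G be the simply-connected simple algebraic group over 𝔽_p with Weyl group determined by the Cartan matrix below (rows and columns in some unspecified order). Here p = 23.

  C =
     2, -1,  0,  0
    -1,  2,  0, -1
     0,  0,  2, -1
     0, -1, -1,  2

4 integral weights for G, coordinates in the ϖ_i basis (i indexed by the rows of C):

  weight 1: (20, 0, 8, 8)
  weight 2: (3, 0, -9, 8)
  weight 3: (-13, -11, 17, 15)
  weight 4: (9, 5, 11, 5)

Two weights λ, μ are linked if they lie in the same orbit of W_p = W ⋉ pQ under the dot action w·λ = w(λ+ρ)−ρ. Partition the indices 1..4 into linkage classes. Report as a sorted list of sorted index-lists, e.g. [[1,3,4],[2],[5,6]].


C ↔ A_4 under row/col permutation; |W(A_4)| = 120.

Each λ_j+ρ reduced to Ā_23; 4-tuples below use C's row order:

  λ_1+ρ ↦ (4, 1, 8, 1);  λ_2+ρ ↦ (4, 1, 8, 1);  λ_3+ρ ↦ (1, 5, 1, 6);  λ_4+ρ ↦ (1, 5, 1, 6)

2 distinct reps among the 4 weights ⇒ 2 W_23-linkage classes:

[[1, 2], [3, 4]]


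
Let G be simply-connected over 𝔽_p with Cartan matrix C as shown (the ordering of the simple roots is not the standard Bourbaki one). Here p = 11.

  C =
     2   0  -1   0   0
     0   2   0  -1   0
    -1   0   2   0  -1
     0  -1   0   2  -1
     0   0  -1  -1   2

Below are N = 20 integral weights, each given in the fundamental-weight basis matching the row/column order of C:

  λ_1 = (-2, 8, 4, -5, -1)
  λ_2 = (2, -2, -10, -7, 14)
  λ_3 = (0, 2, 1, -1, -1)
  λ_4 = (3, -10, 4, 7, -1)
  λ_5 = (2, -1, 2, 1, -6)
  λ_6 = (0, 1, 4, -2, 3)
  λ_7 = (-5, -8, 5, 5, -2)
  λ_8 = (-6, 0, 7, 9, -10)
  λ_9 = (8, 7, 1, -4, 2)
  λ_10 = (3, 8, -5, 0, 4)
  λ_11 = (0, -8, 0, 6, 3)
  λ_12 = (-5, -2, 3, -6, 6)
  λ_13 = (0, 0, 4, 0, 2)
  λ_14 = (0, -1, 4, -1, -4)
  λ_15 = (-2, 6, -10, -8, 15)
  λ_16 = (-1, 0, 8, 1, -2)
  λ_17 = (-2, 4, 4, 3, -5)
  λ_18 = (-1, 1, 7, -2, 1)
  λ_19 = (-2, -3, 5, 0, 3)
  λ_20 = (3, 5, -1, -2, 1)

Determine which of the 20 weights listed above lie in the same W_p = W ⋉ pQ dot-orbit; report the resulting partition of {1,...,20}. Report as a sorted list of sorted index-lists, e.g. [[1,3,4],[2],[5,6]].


C ↔ A_5 under row/col permutation; |W(A_5)| = 720.

Alcove-folded reps (p=11, 20 weights, presented ϖ-order):

  λ_1+ρ ↦ (1, 5, 0, 0, 4) · λ_2+ρ ↦ (2, 2, 2, 0, 1) · λ_3+ρ ↦ (1, 3, 2, 0, 0) · λ_4+ρ ↦ (2, 2, 2, 0, 1) · λ_5+ρ ↦ (1, 3, 2, 0, 0) · λ_6+ρ ↦ (1, 1, 5, 1, 3) · λ_7+ρ ↦ (4, 5, 0, 1, 1) · λ_8+ρ ↦ (1, 1, 5, 1, 3) · λ_9+ρ ↦ (1, 3, 2, 0, 0) · λ_10+ρ ↦ (4, 5, 0, 1, 1) · λ_11+ρ ↦ (1, 5, 0, 0, 4) · λ_12+ρ ↦ (4, 5, 0, 1, 1) · λ_13+ρ ↦ (1, 1, 5, 1, 3) · λ_14+ρ ↦ (1, 3, 2, 0, 0) · λ_15+ρ ↦ (4, 5, 0, 1, 1) · λ_16+ρ ↦ (0, 1, 8, 1, 1) · λ_17+ρ ↦ (1, 5, 0, 0, 4) · λ_18+ρ ↦ (0, 1, 8, 1, 1) · λ_19+ρ ↦ (1, 1, 5, 1, 3) · λ_20+ρ ↦ (4, 5, 0, 1, 1)

Partition of {1..20} into 6 W_11-dot-orbits:

[[1, 11, 17], [2, 4], [3, 5, 9, 14], [6, 8, 13, 19], [7, 10, 12, 15, 20], [16, 18]]


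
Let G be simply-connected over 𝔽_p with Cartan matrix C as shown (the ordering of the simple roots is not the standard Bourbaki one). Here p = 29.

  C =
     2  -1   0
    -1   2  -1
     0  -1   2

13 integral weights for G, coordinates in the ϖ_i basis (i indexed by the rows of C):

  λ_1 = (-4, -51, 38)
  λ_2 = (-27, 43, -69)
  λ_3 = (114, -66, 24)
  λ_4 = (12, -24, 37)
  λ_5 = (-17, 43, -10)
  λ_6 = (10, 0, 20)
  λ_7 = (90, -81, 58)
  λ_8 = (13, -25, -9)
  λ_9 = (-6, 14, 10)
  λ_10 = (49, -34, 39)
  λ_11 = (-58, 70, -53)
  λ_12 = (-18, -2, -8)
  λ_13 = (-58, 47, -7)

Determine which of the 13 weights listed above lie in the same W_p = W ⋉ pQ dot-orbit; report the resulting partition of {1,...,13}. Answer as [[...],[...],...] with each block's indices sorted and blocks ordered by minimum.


A_3 Cartan matrix, 3 simple roots permuted; ρ=(1,1,1).

λ_j+ρ reflected into Ā_29 (⟨·,θ^∨⟩≤29); 3-tuples as given:

  [1] (5, 10, 11) · [2] (5, 10, 11) · [3] (7, 1, 17) · [4] (1, 13, 6) · [5] (1, 13, 6) · [6] (7, 1, 17) · [7] (7, 1, 17) · [8] (5, 10, 11) · [9] (5, 10, 11) · [10] (7, 1, 17) · [11] (1, 13, 6) · [12] (7, 1, 17) · [13] (1, 13, 6)

Partition of {1..13} into 3 W_29-dot-orbits:

[[1, 2, 8, 9], [3, 6, 7, 10, 12], [4, 5, 11, 13]]


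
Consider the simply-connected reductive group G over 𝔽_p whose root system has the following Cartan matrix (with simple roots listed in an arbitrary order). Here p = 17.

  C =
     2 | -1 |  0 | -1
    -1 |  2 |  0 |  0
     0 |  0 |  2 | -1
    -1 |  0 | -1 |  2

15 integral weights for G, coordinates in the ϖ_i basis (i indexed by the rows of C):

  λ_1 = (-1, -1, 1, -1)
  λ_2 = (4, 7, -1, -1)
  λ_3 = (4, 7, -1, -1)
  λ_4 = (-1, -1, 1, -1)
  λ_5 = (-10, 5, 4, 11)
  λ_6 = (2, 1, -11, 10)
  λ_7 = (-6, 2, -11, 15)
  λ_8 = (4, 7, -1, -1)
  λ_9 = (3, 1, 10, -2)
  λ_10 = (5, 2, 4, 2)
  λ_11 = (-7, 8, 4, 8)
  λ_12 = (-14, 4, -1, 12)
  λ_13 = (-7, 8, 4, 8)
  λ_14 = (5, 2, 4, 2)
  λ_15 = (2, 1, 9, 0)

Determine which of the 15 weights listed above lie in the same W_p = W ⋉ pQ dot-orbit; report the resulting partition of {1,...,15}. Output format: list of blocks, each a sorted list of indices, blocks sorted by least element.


A_4 Cartan matrix, 4 simple roots permuted; ρ=(1,1,1,1).

Folding the 15 weights λ_j+ρ into Ā_17 (reps in the given 4-coord order):

    1: (0, 0, 2, 0)
    2: (5, 8, 0, 0)
    3: (5, 8, 0, 0)
    4: (0, 0, 2, 0)
    5: (6, 3, 5, 3)
    6: (3, 2, 10, 1)
    7: (3, 2, 10, 1)
    8: (5, 8, 0, 0)
    9: (3, 2, 10, 1)
    10: (6, 3, 5, 3)
    11: (6, 3, 5, 3)
    12: (5, 8, 0, 0)
    13: (6, 3, 5, 3)
    14: (6, 3, 5, 3)
    15: (3, 2, 10, 1)

Grouping the 15 weights by Ā_17-representative: 4 linkage classes.

[[1, 4], [2, 3, 8, 12], [5, 10, 11, 13, 14], [6, 7, 9, 15]]


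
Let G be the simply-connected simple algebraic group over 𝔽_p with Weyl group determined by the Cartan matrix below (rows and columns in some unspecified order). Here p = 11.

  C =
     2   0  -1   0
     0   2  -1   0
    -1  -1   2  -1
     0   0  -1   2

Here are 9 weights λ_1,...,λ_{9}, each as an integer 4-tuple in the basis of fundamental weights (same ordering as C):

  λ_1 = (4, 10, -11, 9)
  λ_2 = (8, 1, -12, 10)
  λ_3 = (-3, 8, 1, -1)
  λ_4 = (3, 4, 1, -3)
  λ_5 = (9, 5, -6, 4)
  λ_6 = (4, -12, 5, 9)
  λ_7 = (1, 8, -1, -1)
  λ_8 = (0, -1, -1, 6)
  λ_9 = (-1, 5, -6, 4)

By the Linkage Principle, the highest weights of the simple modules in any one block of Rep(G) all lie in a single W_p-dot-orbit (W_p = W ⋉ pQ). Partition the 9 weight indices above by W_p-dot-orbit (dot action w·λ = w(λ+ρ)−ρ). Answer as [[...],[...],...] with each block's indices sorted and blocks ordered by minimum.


Cartan matrix: type D_4 (|W|=192); un-permuting the 4 rows.

Ā_11 reps of the 9 weights (D_4, coords as presented):

  1: (5, 1, 0, 0)
  2: (2, 9, 0, 0)
  3: (2, 9, 0, 0)
  4: (4, 5, 0, 2)
  5: (5, 1, 0, 0)
  6: (5, 1, 0, 0)
  7: (2, 9, 0, 0)
  8: (1, 0, 0, 7)
  9: (5, 1, 0, 0)

Partition of {1..9} into 4 W_11-dot-orbits:

[[1, 5, 6, 9], [2, 3, 7], [4], [8]]


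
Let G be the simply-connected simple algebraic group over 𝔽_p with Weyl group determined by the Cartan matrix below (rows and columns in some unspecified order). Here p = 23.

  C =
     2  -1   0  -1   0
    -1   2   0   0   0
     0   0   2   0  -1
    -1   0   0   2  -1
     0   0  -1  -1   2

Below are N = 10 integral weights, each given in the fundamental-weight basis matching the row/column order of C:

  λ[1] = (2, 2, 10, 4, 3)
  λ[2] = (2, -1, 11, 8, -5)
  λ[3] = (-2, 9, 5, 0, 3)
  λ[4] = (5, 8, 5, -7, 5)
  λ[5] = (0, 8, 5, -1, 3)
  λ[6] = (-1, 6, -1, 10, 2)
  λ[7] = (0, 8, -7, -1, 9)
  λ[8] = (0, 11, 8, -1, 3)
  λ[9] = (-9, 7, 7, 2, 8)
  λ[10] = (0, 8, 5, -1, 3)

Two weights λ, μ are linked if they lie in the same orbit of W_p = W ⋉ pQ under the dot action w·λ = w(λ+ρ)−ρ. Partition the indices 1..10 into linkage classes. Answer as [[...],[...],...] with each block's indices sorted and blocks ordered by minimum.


Root system A_5: the 5×5 matrix C matches after relabeling.

W_23-reps of the 10 weights in Ā_23 (same 5-coord order as C):

  λ_1+ρ ↦ (3, 0, 8, 5, 4) · λ_2+ρ ↦ (3, 0, 8, 5, 4) · λ_3+ρ ↦ (1, 9, 6, 0, 4) · λ_4+ρ ↦ (0, 9, 6, 6, 0) · λ_5+ρ ↦ (1, 9, 6, 0, 4) · λ_6+ρ ↦ (0, 7, 0, 11, 3) · λ_7+ρ ↦ (1, 9, 6, 0, 4) · λ_8+ρ ↦ (1, 9, 6, 0, 4) · λ_9+ρ ↦ (3, 0, 8, 5, 4) · λ_10+ρ ↦ (1, 9, 6, 0, 4)

Grouping the 10 weights by Ā_23-representative: 4 linkage classes.

[[1, 2, 9], [3, 5, 7, 8, 10], [4], [6]]


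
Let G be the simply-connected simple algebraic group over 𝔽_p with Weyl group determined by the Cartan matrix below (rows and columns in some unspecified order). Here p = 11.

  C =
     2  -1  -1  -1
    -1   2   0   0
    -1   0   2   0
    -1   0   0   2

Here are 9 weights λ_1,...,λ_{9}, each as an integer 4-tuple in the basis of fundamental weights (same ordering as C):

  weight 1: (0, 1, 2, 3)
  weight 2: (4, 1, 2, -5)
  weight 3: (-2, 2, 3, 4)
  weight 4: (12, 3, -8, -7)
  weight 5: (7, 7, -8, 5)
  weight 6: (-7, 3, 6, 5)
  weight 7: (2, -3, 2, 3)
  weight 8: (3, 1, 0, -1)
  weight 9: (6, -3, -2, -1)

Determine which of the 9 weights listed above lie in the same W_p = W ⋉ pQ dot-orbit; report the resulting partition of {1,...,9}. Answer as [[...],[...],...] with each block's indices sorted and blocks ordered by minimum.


Type D_4, rank 4, |W|=192; reorder rows/cols to standard.

Alcove-folded reps (p=11, 9 weights, presented ϖ-order):

  [1] (1, 2, 3, 4)
  [2] (1, 2, 3, 4)
  [3] (1, 2, 3, 4)
  [4] (4, 2, 1, 0)
  [5] (1, 2, 3, 4)
  [6] (4, 2, 1, 0)
  [7] (1, 2, 3, 4)
  [8] (4, 2, 1, 0)
  [9] (4, 2, 1, 0)

Grouping the 9 weights by Ā_11-representative: 2 linkage classes.

[[1, 2, 3, 5, 7], [4, 6, 8, 9]]


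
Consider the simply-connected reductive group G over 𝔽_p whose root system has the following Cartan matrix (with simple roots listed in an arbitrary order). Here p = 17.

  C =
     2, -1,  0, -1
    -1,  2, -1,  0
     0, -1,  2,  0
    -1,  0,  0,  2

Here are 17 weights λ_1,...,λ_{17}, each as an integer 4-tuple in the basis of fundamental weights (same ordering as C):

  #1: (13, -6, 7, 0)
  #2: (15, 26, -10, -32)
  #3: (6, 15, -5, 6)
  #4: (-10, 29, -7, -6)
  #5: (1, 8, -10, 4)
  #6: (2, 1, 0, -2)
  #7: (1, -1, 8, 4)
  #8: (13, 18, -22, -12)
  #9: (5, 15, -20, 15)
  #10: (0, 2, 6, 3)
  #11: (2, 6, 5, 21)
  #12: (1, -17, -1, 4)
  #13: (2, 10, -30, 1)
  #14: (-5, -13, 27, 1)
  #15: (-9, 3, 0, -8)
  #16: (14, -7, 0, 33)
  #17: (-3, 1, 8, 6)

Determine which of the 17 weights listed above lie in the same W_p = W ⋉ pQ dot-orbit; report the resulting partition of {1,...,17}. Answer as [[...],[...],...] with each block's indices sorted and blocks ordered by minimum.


A_4 Cartan matrix, 4 simple roots permuted; ρ=(1,1,1,1).

Ā_17 reps of the 17 weights (A_4, coords as presented):

    [1] (9, 5, 2, 0)
    [2] (9, 5, 2, 0)
    [3] (1, 3, 7, 4)
    [4] (1, 3, 7, 4)
    [5] (2, 0, 9, 5)
    [6] (2, 2, 1, 1)
    [7] (2, 0, 9, 5)
    [8] (2, 2, 1, 1)
    [9] (2, 2, 1, 1)
    [10] (1, 3, 7, 4)
    [11] (1, 3, 7, 4)
    [12] (9, 5, 2, 0)
    [13] (2, 2, 1, 1)
    [14] (2, 2, 1, 1)
    [15] (1, 3, 7, 4)
    [16] (2, 0, 9, 5)
    [17] (2, 0, 9, 5)

These 17 weights hit 4 W_17-dot-orbits; sizes (3, 5, 4, 5):

[[1, 2, 12], [3, 4, 10, 11, 15], [5, 7, 16, 17], [6, 8, 9, 13, 14]]


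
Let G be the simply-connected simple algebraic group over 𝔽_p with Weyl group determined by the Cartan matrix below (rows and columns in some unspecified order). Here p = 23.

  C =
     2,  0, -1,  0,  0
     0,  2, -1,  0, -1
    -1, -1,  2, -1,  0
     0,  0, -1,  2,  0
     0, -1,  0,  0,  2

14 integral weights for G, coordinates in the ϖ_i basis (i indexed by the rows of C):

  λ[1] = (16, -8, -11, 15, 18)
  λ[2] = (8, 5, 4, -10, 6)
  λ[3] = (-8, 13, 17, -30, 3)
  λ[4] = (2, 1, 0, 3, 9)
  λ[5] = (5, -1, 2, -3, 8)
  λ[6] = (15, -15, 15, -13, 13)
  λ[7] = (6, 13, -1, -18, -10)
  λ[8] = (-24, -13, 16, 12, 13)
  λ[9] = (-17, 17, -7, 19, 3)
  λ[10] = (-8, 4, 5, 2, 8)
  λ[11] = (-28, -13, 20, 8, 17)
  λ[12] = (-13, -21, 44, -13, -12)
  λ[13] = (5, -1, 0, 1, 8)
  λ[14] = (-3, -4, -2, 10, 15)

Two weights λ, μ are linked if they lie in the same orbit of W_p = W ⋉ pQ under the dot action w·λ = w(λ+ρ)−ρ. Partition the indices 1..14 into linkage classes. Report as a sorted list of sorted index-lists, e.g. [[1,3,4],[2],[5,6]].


Root system D_5: the 5×5 matrix C matches after relabeling.

λ_j+ρ reflected into Ā_23 (⟨·,θ^∨⟩≤23); 5-tuples as given:

    1: (0, 2, 4, 1, 0)
    2: (5, 4, 0, 5, 3)
    3: (5, 4, 0, 5, 3)
    4: (3, 2, 1, 4, 10)
    5: (6, 0, 1, 2, 9)
    6: (6, 0, 1, 2, 9)
    7: (5, 4, 0, 5, 3)
    8: (5, 4, 0, 5, 3)
    9: (6, 0, 1, 2, 9)
    10: (6, 0, 1, 2, 9)
    11: (5, 4, 0, 5, 3)
    12: (2, 0, 8, 2, 2)
    13: (6, 0, 1, 2, 9)
    14: (3, 2, 1, 4, 10)

These 14 weights hit 5 W_23-dot-orbits; sizes (1, 5, 2, 5, 1):

[[1], [2, 3, 7, 8, 11], [4, 14], [5, 6, 9, 10, 13], [12]]


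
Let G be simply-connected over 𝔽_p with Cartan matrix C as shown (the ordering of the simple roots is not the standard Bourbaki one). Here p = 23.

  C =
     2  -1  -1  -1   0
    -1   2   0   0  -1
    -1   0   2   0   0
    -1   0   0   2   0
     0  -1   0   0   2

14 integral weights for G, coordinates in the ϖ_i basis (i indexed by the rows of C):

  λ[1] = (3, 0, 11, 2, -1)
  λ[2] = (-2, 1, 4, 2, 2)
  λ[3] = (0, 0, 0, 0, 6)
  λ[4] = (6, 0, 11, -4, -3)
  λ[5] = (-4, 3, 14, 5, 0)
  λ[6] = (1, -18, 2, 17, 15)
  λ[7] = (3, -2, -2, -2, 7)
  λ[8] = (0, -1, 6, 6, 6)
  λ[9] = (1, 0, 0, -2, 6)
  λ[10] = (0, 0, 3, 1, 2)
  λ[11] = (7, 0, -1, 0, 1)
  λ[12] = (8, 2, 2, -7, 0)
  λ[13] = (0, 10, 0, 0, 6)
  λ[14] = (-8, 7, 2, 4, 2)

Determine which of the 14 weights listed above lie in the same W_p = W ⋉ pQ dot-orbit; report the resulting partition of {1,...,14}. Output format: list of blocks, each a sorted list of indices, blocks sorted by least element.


Dynkin diagram of C (from the 8 off-diagonal −1 entries): D_5.

Each λ_j+ρ reduced to Ā_23; 5-tuples below use C's row order:

  λ_1 → (3, 0, 12, 3, 1);  λ_2 → (1, 1, 4, 2, 3);  λ_3 → (1, 1, 1, 1, 7);  λ_4 → (3, 0, 12, 3, 1);  λ_5 → (3, 0, 12, 3, 1);  λ_6 → (3, 0, 12, 3, 1);  λ_7 → (1, 1, 1, 1, 7);  λ_8 → (1, 0, 7, 7, 7);  λ_9 → (1, 1, 1, 1, 7);  λ_10 → (1, 1, 4, 2, 3);  λ_11 → (8, 1, 0, 1, 2);  λ_12 → (3, 3, 3, 6, 1);  λ_13 → (1, 1, 1, 1, 7);  λ_14 → (1, 1, 4, 2, 3)

Partition of {1..14} into 6 W_23-dot-orbits:

[[1, 4, 5, 6], [2, 10, 14], [3, 7, 9, 13], [8], [11], [12]]


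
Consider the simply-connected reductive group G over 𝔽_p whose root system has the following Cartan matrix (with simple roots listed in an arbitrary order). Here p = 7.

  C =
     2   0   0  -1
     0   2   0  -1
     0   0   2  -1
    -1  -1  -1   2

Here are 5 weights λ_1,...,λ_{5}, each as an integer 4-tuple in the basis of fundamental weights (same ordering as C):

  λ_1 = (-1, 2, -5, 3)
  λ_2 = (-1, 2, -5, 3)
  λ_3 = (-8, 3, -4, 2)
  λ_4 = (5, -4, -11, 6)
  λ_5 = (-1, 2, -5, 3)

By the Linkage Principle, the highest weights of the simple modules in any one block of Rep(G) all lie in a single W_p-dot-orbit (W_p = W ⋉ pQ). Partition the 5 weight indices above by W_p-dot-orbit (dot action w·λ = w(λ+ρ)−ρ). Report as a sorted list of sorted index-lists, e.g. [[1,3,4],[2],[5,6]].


Cartan matrix: type D_4 (|W|=192); un-permuting the 4 rows.

Folding the 5 weights λ_j+ρ into Ā_7 (reps in the given 4-coord order):

  [1] (0, 3, 4, 0)
  [2] (0, 3, 4, 0)
  [3] (0, 3, 4, 0)
  [4] (3, 0, 1, 0)
  [5] (0, 3, 4, 0)

These 5 weights hit 2 W_7-dot-orbits; sizes (4, 1):

[[1, 2, 3, 5], [4]]


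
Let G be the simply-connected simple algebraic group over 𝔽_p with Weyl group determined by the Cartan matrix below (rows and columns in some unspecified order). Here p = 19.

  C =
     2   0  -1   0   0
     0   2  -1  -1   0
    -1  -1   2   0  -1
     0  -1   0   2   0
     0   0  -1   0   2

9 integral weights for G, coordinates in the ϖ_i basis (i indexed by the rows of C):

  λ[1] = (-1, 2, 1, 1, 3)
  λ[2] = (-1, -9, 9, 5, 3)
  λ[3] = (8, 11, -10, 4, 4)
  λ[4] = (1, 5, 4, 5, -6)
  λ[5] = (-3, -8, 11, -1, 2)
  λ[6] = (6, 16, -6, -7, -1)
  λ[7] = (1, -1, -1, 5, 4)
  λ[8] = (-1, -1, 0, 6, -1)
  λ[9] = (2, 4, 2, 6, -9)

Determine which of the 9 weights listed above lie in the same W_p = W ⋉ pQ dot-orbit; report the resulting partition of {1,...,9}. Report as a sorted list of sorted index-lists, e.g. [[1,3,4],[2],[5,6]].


Type D_5, rank 5, |W|=1920; reorder rows/cols to standard.

Ā_19 reps of the 9 weights (D_5, coords as presented):

    [1] (0, 3, 2, 2, 4)
    [2] (0, 3, 2, 2, 4)
    [3] (0, 3, 2, 2, 4)
    [4] (2, 0, 0, 6, 5)
    [5] (2, 0, 3, 7, 3)
    [6] (2, 0, 0, 6, 5)
    [7] (2, 0, 0, 6, 5)
    [8] (0, 0, 1, 7, 0)
    [9] (2, 0, 3, 7, 3)

Linkage partition of the 9 weights (4 classes, p=19):

[[1, 2, 3], [4, 6, 7], [5, 9], [8]]


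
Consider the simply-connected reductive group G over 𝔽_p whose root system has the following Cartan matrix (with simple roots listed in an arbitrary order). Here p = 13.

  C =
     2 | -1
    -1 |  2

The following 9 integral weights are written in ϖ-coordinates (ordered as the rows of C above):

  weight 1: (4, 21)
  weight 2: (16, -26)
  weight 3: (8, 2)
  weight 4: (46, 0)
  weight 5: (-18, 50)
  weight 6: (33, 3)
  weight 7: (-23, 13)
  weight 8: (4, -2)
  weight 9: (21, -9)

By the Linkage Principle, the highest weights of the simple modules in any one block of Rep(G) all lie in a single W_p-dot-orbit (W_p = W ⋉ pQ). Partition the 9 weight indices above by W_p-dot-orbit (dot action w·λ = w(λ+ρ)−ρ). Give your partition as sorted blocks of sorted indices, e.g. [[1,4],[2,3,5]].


Dynkin diagram of C (from the 2 off-diagonal −1 entries): A_2.

Alcove-folded reps (p=13, 9 weights, presented ϖ-order):

    1: (8, 1)
    2: (4, 1)
    3: (9, 3)
    4: (8, 1)
    5: (8, 1)
    6: (4, 1)
    7: (4, 1)
    8: (4, 1)
    9: (4, 1)

Grouping the 9 weights by Ā_13-representative: 3 linkage classes.

[[1, 4, 5], [2, 6, 7, 8, 9], [3]]


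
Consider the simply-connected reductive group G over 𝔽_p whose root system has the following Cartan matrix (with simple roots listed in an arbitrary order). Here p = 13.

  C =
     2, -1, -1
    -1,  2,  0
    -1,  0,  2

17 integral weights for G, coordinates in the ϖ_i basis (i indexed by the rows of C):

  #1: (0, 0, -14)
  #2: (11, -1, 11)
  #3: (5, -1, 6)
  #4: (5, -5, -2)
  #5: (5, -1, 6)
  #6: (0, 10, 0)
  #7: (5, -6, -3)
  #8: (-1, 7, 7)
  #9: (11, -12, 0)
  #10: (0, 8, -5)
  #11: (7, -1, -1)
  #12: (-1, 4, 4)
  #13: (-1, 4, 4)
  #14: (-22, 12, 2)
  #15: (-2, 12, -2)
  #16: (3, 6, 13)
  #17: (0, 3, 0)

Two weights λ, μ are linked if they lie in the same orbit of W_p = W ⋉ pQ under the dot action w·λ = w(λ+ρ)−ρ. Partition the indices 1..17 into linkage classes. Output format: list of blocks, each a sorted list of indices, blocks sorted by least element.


C ↔ A_3 under row/col permutation; |W(A_3)| = 24.

W_13-reps of the 17 weights in Ā_13 (same 3-coord order as C):

  1: (1, 11, 1);  2: (1, 11, 1);  3: (6, 0, 7);  4: (1, 4, 1);  5: (6, 0, 7);  6: (1, 11, 1);  7: (1, 4, 1);  8: (0, 5, 5);  9: (1, 11, 1);  10: (3, 6, 1);  11: (8, 0, 0);  12: (0, 5, 5);  13: (0, 5, 5);  14: (0, 5, 5);  15: (1, 11, 1);  16: (1, 4, 1);  17: (1, 4, 1)

These 17 weights hit 6 W_13-dot-orbits; sizes (5, 2, 4, 4, 1, 1):

[[1, 2, 6, 9, 15], [3, 5], [4, 7, 16, 17], [8, 12, 13, 14], [10], [11]]


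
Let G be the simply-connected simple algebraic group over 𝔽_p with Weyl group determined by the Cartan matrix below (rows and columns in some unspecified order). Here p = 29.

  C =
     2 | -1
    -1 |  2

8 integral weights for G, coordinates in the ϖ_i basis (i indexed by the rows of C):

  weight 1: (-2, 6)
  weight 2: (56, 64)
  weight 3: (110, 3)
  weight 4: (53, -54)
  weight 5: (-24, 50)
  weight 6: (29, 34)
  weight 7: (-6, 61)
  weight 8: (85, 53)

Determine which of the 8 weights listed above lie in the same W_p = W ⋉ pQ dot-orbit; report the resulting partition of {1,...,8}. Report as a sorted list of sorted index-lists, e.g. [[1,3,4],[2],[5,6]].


Dynkin diagram of C (from the 2 off-diagonal −1 entries): A_2.

W_29-reps of the 8 weights in Ā_29 (same 2-coord order as C):

    λ_1+ρ ↦ (1, 6)
    λ_2+ρ ↦ (1, 6)
    λ_3+ρ ↦ (24, 4)
    λ_4+ρ ↦ (24, 4)
    λ_5+ρ ↦ (1, 6)
    λ_6+ρ ↦ (1, 6)
    λ_7+ρ ↦ (24, 4)
    λ_8+ρ ↦ (24, 4)

Linkage partition of the 8 weights (2 classes, p=29):

[[1, 2, 5, 6], [3, 4, 7, 8]]


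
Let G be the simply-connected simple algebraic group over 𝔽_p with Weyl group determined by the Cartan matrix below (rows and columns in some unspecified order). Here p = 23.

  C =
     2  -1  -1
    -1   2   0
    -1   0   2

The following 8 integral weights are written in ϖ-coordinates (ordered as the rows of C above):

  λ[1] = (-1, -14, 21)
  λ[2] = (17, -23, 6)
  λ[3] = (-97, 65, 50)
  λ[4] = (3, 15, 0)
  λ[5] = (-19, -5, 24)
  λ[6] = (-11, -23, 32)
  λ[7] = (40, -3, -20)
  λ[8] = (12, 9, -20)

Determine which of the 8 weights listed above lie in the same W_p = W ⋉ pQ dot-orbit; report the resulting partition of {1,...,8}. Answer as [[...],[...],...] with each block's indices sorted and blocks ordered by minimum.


Root system A_3: the 3×3 matrix C matches after relabeling.

Folding the 8 weights λ_j+ρ into Ā_23 (reps in the given 3-coord order):

  λ_1 → (13, 0, 9)
  λ_2 → (4, 16, 1)
  λ_3 → (4, 16, 1)
  λ_4 → (4, 16, 1)
  λ_5 → (4, 16, 1)
  λ_6 → (13, 0, 9)
  λ_7 → (4, 16, 1)
  λ_8 → (6, 4, 13)

These 8 weights hit 3 W_23-dot-orbits; sizes (2, 5, 1):

[[1, 6], [2, 3, 4, 5, 7], [8]]


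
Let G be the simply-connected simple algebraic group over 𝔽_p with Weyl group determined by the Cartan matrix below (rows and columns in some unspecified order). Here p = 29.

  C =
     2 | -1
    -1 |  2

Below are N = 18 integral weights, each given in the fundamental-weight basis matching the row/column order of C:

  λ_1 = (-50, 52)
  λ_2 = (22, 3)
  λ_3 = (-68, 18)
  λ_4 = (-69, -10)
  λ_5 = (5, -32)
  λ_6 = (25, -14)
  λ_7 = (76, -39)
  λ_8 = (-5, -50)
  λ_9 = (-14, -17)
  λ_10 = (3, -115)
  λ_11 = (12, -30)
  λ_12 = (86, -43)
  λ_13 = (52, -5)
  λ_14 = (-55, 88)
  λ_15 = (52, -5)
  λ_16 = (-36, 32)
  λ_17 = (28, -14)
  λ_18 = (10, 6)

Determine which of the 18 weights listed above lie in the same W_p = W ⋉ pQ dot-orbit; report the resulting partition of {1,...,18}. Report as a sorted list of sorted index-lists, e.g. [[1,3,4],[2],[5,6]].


Cartan matrix: type A_2 (|W|=6); un-permuting the 2 rows.

Folding the 18 weights λ_j+ρ into Ā_29 (reps in the given 2-coord order):

  [1] (5, 20);  [2] (23, 4);  [3] (10, 9);  [4] (10, 9);  [5] (23, 4);  [6] (13, 13);  [7] (10, 9);  [8] (5, 20);  [9] (16, 13);  [10] (23, 4);  [11] (16, 13);  [12] (16, 13);  [13] (5, 20);  [14] (23, 4);  [15] (5, 20);  [16] (23, 4);  [17] (16, 13);  [18] (11, 7)

Linkage partition of the 18 weights (6 classes, p=29):

[[1, 8, 13, 15], [2, 5, 10, 14, 16], [3, 4, 7], [6], [9, 11, 12, 17], [18]]


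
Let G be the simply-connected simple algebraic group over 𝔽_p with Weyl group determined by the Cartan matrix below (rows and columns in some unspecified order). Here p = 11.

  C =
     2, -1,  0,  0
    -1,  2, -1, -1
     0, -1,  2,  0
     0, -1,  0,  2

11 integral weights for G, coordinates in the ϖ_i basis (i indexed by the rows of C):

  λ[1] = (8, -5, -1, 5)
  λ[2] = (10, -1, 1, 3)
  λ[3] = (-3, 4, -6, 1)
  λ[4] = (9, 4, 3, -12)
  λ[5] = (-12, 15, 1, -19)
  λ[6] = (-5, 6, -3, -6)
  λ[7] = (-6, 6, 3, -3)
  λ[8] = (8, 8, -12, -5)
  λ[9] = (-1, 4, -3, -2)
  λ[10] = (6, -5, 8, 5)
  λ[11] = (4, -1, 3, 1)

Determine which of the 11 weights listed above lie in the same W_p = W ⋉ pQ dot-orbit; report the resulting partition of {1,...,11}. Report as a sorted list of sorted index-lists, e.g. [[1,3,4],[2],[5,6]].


C ↔ D_4 under row/col permutation; |W(D_4)| = 192.

λ_j+ρ reflected into Ā_11 (⟨·,θ^∨⟩≤11); 4-tuples as given:

  λ_1 → (5, 0, 4, 2) · λ_2 → (5, 0, 4, 2) · λ_3 → (0, 2, 3, 0) · λ_4 → (0, 2, 2, 1) · λ_5 → (5, 0, 4, 2) · λ_6 → (0, 2, 2, 1) · λ_7 → (5, 0, 4, 2) · λ_8 → (0, 2, 2, 1) · λ_9 → (0, 2, 2, 1) · λ_10 → (0, 2, 2, 1) · λ_11 → (5, 0, 4, 2)

These 11 weights hit 3 W_11-dot-orbits; sizes (5, 1, 5):

[[1, 2, 5, 7, 11], [3], [4, 6, 8, 9, 10]]


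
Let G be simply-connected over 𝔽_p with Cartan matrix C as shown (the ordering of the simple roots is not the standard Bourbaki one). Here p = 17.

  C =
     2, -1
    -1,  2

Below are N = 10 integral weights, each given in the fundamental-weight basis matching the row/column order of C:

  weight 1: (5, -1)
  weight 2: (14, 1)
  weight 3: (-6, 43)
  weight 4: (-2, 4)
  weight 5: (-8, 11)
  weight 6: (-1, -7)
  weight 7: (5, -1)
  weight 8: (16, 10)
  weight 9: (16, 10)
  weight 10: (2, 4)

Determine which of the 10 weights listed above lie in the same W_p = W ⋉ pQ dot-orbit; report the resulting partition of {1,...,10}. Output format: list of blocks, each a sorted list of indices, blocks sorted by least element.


Dynkin diagram of C (from the 2 off-diagonal −1 entries): A_2.

Folding the 10 weights λ_j+ρ into Ā_17 (reps in the given 2-coord order):

  λ_1 → (6, 0);  λ_2 → (15, 2);  λ_3 → (7, 5);  λ_4 → (1, 4);  λ_5 → (7, 5);  λ_6 → (6, 0);  λ_7 → (6, 0);  λ_8 → (6, 0);  λ_9 → (6, 0);  λ_10 → (3, 5)

Linkage partition of the 10 weights (5 classes, p=17):

[[1, 6, 7, 8, 9], [2], [3, 5], [4], [10]]


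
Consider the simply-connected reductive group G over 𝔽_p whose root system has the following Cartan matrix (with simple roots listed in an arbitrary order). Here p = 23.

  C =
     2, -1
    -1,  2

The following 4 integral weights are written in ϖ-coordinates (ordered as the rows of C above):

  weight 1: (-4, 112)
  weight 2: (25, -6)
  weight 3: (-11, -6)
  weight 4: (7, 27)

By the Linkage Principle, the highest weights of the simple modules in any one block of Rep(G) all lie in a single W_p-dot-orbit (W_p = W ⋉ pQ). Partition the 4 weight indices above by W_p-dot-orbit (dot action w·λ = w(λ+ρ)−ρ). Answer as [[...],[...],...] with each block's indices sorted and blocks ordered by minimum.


Type A_2, rank 2, |W|=6; reorder rows/cols to standard.

Alcove-folded reps (p=23, 4 weights, presented ϖ-order):

  λ_1+ρ ↦ (18, 2);  λ_2+ρ ↦ (18, 2);  λ_3+ρ ↦ (5, 10);  λ_4+ρ ↦ (5, 10)

Linkage partition of the 4 weights (2 classes, p=23):

[[1, 2], [3, 4]]


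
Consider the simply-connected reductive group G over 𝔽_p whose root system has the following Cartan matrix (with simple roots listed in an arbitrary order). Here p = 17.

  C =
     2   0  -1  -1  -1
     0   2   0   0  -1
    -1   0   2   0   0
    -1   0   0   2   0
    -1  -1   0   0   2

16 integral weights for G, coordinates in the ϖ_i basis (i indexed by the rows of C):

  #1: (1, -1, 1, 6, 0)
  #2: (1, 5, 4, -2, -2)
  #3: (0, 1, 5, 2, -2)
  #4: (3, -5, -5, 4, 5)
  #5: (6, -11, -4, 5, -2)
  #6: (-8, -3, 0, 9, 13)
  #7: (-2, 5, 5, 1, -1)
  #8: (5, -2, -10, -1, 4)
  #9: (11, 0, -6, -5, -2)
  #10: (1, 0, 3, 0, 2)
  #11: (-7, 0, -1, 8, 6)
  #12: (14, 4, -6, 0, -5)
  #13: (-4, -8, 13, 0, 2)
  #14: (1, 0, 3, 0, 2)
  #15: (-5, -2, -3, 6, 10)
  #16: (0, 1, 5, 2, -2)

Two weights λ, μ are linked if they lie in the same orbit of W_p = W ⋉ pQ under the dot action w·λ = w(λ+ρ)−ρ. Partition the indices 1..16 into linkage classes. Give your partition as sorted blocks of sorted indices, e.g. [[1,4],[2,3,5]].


Root system D_5: the 5×5 matrix C matches after relabeling.

Ā_17 reps of the 16 weights (D_5, coords as presented):

    λ_1 → (2, 0, 2, 7, 1)
    λ_2 → (0, 5, 5, 1, 1)
    λ_3 → (0, 1, 6, 3, 1)
    λ_4 → (0, 4, 4, 5, 2)
    λ_5 → (2, 1, 4, 1, 3)
    λ_6 → (0, 1, 6, 3, 1)
    λ_7 → (0, 5, 5, 1, 1)
    λ_8 → (0, 1, 6, 3, 1)
    λ_9 → (2, 0, 5, 4, 1)
    λ_10 → (2, 1, 4, 1, 3)
    λ_11 → (0, 1, 6, 3, 1)
    λ_12 → (0, 5, 5, 1, 1)
    λ_13 → (2, 0, 5, 4, 1)
    λ_14 → (2, 1, 4, 1, 3)
    λ_15 → (2, 1, 4, 1, 3)
    λ_16 → (0, 1, 6, 3, 1)

Grouping the 16 weights by Ā_17-representative: 6 linkage classes.

[[1], [2, 7, 12], [3, 6, 8, 11, 16], [4], [5, 10, 14, 15], [9, 13]]


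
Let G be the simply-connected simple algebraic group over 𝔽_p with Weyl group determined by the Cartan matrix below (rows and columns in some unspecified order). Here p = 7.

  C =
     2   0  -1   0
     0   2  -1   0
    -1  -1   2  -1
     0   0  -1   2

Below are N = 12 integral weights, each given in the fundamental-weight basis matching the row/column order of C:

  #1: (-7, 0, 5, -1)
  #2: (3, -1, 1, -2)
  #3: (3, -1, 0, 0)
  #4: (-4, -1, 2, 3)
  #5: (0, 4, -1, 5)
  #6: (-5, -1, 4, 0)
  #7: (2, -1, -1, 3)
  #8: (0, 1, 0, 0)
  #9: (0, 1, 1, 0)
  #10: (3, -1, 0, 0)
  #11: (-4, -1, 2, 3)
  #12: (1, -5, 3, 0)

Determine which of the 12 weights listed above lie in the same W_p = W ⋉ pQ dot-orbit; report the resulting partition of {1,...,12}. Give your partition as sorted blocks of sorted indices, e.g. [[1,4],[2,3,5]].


Root system D_4: the 4×4 matrix C matches after relabeling.

Folding the 12 weights λ_j+ρ into Ā_7 (reps in the given 4-coord order):

  1: (6, 1, 0, 0) · 2: (4, 0, 1, 1) · 3: (4, 0, 1, 1) · 4: (3, 0, 0, 4) · 5: (4, 0, 1, 1) · 6: (4, 0, 1, 1) · 7: (3, 0, 0, 4) · 8: (1, 2, 1, 1) · 9: (1, 2, 1, 1) · 10: (4, 0, 1, 1) · 11: (3, 0, 0, 4) · 12: (2, 4, 0, 1)

Grouping the 12 weights by Ā_7-representative: 5 linkage classes.

[[1], [2, 3, 5, 6, 10], [4, 7, 11], [8, 9], [12]]


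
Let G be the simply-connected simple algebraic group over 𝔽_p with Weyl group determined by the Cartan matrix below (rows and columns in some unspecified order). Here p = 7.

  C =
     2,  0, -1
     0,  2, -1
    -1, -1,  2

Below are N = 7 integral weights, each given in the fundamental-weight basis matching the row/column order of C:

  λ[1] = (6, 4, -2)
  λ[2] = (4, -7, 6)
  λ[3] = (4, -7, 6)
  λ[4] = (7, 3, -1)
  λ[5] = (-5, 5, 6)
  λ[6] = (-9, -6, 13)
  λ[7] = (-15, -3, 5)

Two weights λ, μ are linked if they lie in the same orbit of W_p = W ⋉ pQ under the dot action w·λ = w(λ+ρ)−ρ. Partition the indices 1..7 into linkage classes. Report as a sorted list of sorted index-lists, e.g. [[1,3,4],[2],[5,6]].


Type A_3, rank 3, |W|=24; reorder rows/cols to standard.

Folding the 7 weights λ_j+ρ into Ā_7 (reps in the given 3-coord order):

  λ_1 → (2, 0, 1)
  λ_2 → (0, 1, 1)
  λ_3 → (0, 1, 1)
  λ_4 → (2, 0, 1)
  λ_5 → (2, 0, 1)
  λ_6 → (0, 1, 1)
  λ_7 → (2, 0, 1)

These 7 weights hit 2 W_7-dot-orbits; sizes (4, 3):

[[1, 4, 5, 7], [2, 3, 6]]


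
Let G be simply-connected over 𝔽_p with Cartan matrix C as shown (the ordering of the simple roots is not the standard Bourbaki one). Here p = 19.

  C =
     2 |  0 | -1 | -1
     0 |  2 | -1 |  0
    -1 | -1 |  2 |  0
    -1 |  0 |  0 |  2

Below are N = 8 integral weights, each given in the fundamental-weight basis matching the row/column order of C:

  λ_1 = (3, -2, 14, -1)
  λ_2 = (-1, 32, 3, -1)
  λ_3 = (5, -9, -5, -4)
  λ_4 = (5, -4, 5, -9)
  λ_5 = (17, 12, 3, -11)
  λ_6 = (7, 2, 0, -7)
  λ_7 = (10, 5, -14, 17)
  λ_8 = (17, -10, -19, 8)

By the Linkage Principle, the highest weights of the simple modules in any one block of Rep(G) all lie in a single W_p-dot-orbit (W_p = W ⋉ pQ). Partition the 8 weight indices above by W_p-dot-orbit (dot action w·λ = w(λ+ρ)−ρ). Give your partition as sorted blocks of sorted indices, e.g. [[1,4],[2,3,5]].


Cartan matrix: type A_4 (|W|=120); un-permuting the 4 rows.

Folding the 8 weights λ_j+ρ into Ā_19 (reps in the given 4-coord order):

    λ_1+ρ ↦ (4, 1, 14, 0)
    λ_2+ρ ↦ (4, 1, 14, 0)
    λ_3+ρ ↦ (2, 3, 1, 6)
    λ_4+ρ ↦ (2, 3, 1, 6)
    λ_5+ρ ↦ (2, 3, 1, 6)
    λ_6+ρ ↦ (2, 3, 1, 6)
    λ_7+ρ ↦ (2, 3, 1, 6)
    λ_8+ρ ↦ (1, 10, 0, 8)

Linkage partition of the 8 weights (3 classes, p=19):

[[1, 2], [3, 4, 5, 6, 7], [8]]


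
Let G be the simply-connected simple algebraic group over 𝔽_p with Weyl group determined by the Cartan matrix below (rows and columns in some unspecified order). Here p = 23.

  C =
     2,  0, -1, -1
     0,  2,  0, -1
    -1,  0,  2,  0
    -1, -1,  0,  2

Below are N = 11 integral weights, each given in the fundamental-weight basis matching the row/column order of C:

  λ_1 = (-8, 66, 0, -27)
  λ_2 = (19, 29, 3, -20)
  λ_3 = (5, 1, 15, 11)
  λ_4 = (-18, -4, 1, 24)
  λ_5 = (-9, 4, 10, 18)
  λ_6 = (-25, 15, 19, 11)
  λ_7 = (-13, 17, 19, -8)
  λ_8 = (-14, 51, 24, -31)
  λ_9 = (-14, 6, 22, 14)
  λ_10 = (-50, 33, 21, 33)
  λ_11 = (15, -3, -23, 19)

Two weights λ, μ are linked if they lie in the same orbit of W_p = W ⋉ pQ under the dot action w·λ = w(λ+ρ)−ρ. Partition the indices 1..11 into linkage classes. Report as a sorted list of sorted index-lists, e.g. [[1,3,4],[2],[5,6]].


Type A_4, rank 4, |W|=120; reorder rows/cols to standard.

Each λ_j+ρ reduced to Ā_23; 4-tuples below use C's row order:

    [1] (6, 11, 3, 1)
    [2] (7, 1, 1, 11)
    [3] (6, 11, 3, 1)
    [4] (2, 1, 13, 5)
    [5] (7, 1, 1, 11)
    [6] (7, 1, 1, 11)
    [7] (7, 1, 1, 11)
    [8] (6, 11, 3, 1)
    [9] (13, 2, 1, 0)
    [10] (7, 1, 1, 11)
    [11] (6, 11, 3, 1)

These 11 weights hit 4 W_23-dot-orbits; sizes (4, 5, 1, 1):

[[1, 3, 8, 11], [2, 5, 6, 7, 10], [4], [9]]


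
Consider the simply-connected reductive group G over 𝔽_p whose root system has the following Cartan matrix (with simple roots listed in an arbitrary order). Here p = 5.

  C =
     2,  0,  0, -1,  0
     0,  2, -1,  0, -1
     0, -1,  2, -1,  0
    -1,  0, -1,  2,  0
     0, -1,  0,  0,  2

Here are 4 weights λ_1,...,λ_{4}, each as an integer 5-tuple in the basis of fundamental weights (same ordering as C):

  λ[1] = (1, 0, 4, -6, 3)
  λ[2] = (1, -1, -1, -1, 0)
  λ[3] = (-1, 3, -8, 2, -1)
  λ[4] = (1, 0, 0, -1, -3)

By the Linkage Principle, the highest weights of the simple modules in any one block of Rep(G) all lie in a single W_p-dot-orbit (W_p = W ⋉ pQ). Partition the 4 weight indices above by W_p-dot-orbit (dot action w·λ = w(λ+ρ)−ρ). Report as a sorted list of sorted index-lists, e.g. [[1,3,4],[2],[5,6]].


A_5 Cartan matrix, 5 simple roots permuted; ρ=(1,1,1,1,1).

Ā_5 reps of the 4 weights (A_5, coords as presented):

  λ_1 → (2, 0, 0, 0, 1);  λ_2 → (2, 0, 0, 0, 1);  λ_3 → (2, 0, 0, 0, 1);  λ_4 → (2, 1, 0, 0, 1)

Partition of {1..4} into 2 W_5-dot-orbits:

[[1, 2, 3], [4]]
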